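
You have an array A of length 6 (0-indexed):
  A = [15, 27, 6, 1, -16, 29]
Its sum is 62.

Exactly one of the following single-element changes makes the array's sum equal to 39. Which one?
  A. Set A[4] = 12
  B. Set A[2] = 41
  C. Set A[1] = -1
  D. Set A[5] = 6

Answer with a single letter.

Answer: D

Derivation:
Option A: A[4] -16->12, delta=28, new_sum=62+(28)=90
Option B: A[2] 6->41, delta=35, new_sum=62+(35)=97
Option C: A[1] 27->-1, delta=-28, new_sum=62+(-28)=34
Option D: A[5] 29->6, delta=-23, new_sum=62+(-23)=39 <-- matches target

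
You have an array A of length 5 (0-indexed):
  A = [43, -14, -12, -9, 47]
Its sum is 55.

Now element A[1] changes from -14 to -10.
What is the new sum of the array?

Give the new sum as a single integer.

Answer: 59

Derivation:
Old value at index 1: -14
New value at index 1: -10
Delta = -10 - -14 = 4
New sum = old_sum + delta = 55 + (4) = 59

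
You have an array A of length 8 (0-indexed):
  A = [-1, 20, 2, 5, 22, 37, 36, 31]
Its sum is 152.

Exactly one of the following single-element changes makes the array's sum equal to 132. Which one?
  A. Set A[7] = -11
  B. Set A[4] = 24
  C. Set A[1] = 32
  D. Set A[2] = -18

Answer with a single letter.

Option A: A[7] 31->-11, delta=-42, new_sum=152+(-42)=110
Option B: A[4] 22->24, delta=2, new_sum=152+(2)=154
Option C: A[1] 20->32, delta=12, new_sum=152+(12)=164
Option D: A[2] 2->-18, delta=-20, new_sum=152+(-20)=132 <-- matches target

Answer: D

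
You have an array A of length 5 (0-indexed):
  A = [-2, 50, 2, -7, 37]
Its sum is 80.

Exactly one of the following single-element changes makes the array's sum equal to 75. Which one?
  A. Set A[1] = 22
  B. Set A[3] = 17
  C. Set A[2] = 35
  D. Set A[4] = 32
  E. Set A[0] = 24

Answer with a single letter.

Option A: A[1] 50->22, delta=-28, new_sum=80+(-28)=52
Option B: A[3] -7->17, delta=24, new_sum=80+(24)=104
Option C: A[2] 2->35, delta=33, new_sum=80+(33)=113
Option D: A[4] 37->32, delta=-5, new_sum=80+(-5)=75 <-- matches target
Option E: A[0] -2->24, delta=26, new_sum=80+(26)=106

Answer: D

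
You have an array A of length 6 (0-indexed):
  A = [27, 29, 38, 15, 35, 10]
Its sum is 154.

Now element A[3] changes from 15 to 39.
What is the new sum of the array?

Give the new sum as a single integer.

Answer: 178

Derivation:
Old value at index 3: 15
New value at index 3: 39
Delta = 39 - 15 = 24
New sum = old_sum + delta = 154 + (24) = 178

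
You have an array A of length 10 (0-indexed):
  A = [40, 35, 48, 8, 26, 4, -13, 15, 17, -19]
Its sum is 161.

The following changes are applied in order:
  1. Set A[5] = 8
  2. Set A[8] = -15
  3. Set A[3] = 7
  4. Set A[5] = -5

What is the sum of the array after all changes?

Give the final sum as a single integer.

Answer: 119

Derivation:
Initial sum: 161
Change 1: A[5] 4 -> 8, delta = 4, sum = 165
Change 2: A[8] 17 -> -15, delta = -32, sum = 133
Change 3: A[3] 8 -> 7, delta = -1, sum = 132
Change 4: A[5] 8 -> -5, delta = -13, sum = 119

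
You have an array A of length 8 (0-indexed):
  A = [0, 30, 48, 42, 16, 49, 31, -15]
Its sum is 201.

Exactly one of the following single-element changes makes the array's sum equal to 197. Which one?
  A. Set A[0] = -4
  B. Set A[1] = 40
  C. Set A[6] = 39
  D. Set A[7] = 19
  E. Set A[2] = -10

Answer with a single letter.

Answer: A

Derivation:
Option A: A[0] 0->-4, delta=-4, new_sum=201+(-4)=197 <-- matches target
Option B: A[1] 30->40, delta=10, new_sum=201+(10)=211
Option C: A[6] 31->39, delta=8, new_sum=201+(8)=209
Option D: A[7] -15->19, delta=34, new_sum=201+(34)=235
Option E: A[2] 48->-10, delta=-58, new_sum=201+(-58)=143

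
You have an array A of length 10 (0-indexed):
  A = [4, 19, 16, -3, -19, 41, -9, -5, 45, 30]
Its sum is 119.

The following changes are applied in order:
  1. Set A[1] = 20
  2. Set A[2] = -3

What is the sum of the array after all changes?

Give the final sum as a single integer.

Answer: 101

Derivation:
Initial sum: 119
Change 1: A[1] 19 -> 20, delta = 1, sum = 120
Change 2: A[2] 16 -> -3, delta = -19, sum = 101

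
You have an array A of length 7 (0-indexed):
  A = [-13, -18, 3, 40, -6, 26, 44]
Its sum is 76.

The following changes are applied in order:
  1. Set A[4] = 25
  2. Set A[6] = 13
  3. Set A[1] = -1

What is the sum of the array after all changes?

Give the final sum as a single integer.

Answer: 93

Derivation:
Initial sum: 76
Change 1: A[4] -6 -> 25, delta = 31, sum = 107
Change 2: A[6] 44 -> 13, delta = -31, sum = 76
Change 3: A[1] -18 -> -1, delta = 17, sum = 93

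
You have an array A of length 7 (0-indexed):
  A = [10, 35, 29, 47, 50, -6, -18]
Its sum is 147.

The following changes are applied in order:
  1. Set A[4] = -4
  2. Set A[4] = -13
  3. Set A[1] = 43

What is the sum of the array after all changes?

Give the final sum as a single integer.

Initial sum: 147
Change 1: A[4] 50 -> -4, delta = -54, sum = 93
Change 2: A[4] -4 -> -13, delta = -9, sum = 84
Change 3: A[1] 35 -> 43, delta = 8, sum = 92

Answer: 92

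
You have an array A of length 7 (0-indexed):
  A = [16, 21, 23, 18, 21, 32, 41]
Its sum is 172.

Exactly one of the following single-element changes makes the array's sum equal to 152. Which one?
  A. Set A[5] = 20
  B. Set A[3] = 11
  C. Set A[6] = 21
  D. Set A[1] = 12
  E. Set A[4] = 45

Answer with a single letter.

Option A: A[5] 32->20, delta=-12, new_sum=172+(-12)=160
Option B: A[3] 18->11, delta=-7, new_sum=172+(-7)=165
Option C: A[6] 41->21, delta=-20, new_sum=172+(-20)=152 <-- matches target
Option D: A[1] 21->12, delta=-9, new_sum=172+(-9)=163
Option E: A[4] 21->45, delta=24, new_sum=172+(24)=196

Answer: C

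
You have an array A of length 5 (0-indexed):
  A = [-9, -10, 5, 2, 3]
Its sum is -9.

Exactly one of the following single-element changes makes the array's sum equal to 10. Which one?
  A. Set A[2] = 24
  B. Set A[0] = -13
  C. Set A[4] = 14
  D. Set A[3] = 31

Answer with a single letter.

Answer: A

Derivation:
Option A: A[2] 5->24, delta=19, new_sum=-9+(19)=10 <-- matches target
Option B: A[0] -9->-13, delta=-4, new_sum=-9+(-4)=-13
Option C: A[4] 3->14, delta=11, new_sum=-9+(11)=2
Option D: A[3] 2->31, delta=29, new_sum=-9+(29)=20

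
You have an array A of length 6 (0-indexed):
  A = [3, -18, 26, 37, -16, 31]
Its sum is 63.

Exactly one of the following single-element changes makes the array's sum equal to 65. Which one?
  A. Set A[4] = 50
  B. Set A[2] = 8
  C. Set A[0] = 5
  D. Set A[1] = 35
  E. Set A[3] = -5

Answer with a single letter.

Option A: A[4] -16->50, delta=66, new_sum=63+(66)=129
Option B: A[2] 26->8, delta=-18, new_sum=63+(-18)=45
Option C: A[0] 3->5, delta=2, new_sum=63+(2)=65 <-- matches target
Option D: A[1] -18->35, delta=53, new_sum=63+(53)=116
Option E: A[3] 37->-5, delta=-42, new_sum=63+(-42)=21

Answer: C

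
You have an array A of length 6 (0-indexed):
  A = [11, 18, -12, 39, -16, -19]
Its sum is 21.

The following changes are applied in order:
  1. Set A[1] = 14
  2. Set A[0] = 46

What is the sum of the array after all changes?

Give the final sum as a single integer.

Initial sum: 21
Change 1: A[1] 18 -> 14, delta = -4, sum = 17
Change 2: A[0] 11 -> 46, delta = 35, sum = 52

Answer: 52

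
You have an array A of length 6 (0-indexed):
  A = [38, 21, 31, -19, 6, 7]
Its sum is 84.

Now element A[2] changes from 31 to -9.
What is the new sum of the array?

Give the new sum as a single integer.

Answer: 44

Derivation:
Old value at index 2: 31
New value at index 2: -9
Delta = -9 - 31 = -40
New sum = old_sum + delta = 84 + (-40) = 44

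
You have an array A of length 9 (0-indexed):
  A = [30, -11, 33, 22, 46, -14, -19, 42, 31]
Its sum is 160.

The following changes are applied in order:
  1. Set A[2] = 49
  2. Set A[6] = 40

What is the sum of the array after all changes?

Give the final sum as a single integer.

Answer: 235

Derivation:
Initial sum: 160
Change 1: A[2] 33 -> 49, delta = 16, sum = 176
Change 2: A[6] -19 -> 40, delta = 59, sum = 235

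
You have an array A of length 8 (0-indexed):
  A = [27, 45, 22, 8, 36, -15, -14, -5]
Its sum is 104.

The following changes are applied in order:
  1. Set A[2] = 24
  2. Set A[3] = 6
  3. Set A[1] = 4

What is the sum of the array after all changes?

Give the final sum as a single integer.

Initial sum: 104
Change 1: A[2] 22 -> 24, delta = 2, sum = 106
Change 2: A[3] 8 -> 6, delta = -2, sum = 104
Change 3: A[1] 45 -> 4, delta = -41, sum = 63

Answer: 63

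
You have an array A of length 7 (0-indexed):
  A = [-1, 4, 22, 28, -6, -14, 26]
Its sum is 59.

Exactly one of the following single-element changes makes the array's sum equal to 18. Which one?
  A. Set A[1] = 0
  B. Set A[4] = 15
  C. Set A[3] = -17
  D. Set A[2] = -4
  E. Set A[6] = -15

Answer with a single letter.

Answer: E

Derivation:
Option A: A[1] 4->0, delta=-4, new_sum=59+(-4)=55
Option B: A[4] -6->15, delta=21, new_sum=59+(21)=80
Option C: A[3] 28->-17, delta=-45, new_sum=59+(-45)=14
Option D: A[2] 22->-4, delta=-26, new_sum=59+(-26)=33
Option E: A[6] 26->-15, delta=-41, new_sum=59+(-41)=18 <-- matches target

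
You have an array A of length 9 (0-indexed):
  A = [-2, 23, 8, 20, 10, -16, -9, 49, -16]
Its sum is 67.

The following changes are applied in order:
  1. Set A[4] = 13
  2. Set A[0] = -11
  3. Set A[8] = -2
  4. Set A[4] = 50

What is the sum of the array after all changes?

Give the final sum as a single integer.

Initial sum: 67
Change 1: A[4] 10 -> 13, delta = 3, sum = 70
Change 2: A[0] -2 -> -11, delta = -9, sum = 61
Change 3: A[8] -16 -> -2, delta = 14, sum = 75
Change 4: A[4] 13 -> 50, delta = 37, sum = 112

Answer: 112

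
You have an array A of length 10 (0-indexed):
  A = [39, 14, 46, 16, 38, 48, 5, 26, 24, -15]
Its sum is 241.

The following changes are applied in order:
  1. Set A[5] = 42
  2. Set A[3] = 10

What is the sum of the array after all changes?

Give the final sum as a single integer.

Initial sum: 241
Change 1: A[5] 48 -> 42, delta = -6, sum = 235
Change 2: A[3] 16 -> 10, delta = -6, sum = 229

Answer: 229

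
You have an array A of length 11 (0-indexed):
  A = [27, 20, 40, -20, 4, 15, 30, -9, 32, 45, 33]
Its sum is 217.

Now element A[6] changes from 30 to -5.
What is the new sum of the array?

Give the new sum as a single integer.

Answer: 182

Derivation:
Old value at index 6: 30
New value at index 6: -5
Delta = -5 - 30 = -35
New sum = old_sum + delta = 217 + (-35) = 182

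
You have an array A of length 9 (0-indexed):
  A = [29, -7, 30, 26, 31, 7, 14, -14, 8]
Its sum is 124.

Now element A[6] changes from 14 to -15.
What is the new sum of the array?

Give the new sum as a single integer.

Old value at index 6: 14
New value at index 6: -15
Delta = -15 - 14 = -29
New sum = old_sum + delta = 124 + (-29) = 95

Answer: 95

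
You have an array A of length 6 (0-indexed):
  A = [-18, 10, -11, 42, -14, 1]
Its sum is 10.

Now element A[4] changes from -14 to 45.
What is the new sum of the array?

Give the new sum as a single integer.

Old value at index 4: -14
New value at index 4: 45
Delta = 45 - -14 = 59
New sum = old_sum + delta = 10 + (59) = 69

Answer: 69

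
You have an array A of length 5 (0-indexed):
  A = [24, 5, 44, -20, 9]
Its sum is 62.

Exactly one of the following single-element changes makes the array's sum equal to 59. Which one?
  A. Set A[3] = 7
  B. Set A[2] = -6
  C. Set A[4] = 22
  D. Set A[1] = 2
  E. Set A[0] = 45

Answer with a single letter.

Answer: D

Derivation:
Option A: A[3] -20->7, delta=27, new_sum=62+(27)=89
Option B: A[2] 44->-6, delta=-50, new_sum=62+(-50)=12
Option C: A[4] 9->22, delta=13, new_sum=62+(13)=75
Option D: A[1] 5->2, delta=-3, new_sum=62+(-3)=59 <-- matches target
Option E: A[0] 24->45, delta=21, new_sum=62+(21)=83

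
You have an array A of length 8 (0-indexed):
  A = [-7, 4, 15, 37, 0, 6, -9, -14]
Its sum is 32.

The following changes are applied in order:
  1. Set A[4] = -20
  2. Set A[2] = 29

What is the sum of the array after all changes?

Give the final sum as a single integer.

Answer: 26

Derivation:
Initial sum: 32
Change 1: A[4] 0 -> -20, delta = -20, sum = 12
Change 2: A[2] 15 -> 29, delta = 14, sum = 26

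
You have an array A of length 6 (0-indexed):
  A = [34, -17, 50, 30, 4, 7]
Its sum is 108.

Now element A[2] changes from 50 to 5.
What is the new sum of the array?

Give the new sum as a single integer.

Answer: 63

Derivation:
Old value at index 2: 50
New value at index 2: 5
Delta = 5 - 50 = -45
New sum = old_sum + delta = 108 + (-45) = 63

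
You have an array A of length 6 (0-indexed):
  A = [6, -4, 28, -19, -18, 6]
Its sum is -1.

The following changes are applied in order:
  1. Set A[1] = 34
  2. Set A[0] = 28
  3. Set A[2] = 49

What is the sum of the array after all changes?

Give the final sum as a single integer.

Answer: 80

Derivation:
Initial sum: -1
Change 1: A[1] -4 -> 34, delta = 38, sum = 37
Change 2: A[0] 6 -> 28, delta = 22, sum = 59
Change 3: A[2] 28 -> 49, delta = 21, sum = 80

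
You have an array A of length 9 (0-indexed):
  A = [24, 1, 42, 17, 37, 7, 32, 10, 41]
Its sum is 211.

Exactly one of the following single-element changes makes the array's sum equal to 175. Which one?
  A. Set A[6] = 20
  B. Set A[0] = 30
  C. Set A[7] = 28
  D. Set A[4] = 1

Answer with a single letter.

Answer: D

Derivation:
Option A: A[6] 32->20, delta=-12, new_sum=211+(-12)=199
Option B: A[0] 24->30, delta=6, new_sum=211+(6)=217
Option C: A[7] 10->28, delta=18, new_sum=211+(18)=229
Option D: A[4] 37->1, delta=-36, new_sum=211+(-36)=175 <-- matches target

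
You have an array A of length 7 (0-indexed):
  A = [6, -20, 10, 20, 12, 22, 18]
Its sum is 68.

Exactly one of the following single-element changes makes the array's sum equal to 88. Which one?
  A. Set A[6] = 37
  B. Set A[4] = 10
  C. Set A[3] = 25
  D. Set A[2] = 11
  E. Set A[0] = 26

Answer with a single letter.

Option A: A[6] 18->37, delta=19, new_sum=68+(19)=87
Option B: A[4] 12->10, delta=-2, new_sum=68+(-2)=66
Option C: A[3] 20->25, delta=5, new_sum=68+(5)=73
Option D: A[2] 10->11, delta=1, new_sum=68+(1)=69
Option E: A[0] 6->26, delta=20, new_sum=68+(20)=88 <-- matches target

Answer: E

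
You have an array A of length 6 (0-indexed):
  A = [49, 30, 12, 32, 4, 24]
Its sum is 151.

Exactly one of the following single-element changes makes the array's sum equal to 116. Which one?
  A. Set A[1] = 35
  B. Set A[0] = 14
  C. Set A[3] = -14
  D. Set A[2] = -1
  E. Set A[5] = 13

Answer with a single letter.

Answer: B

Derivation:
Option A: A[1] 30->35, delta=5, new_sum=151+(5)=156
Option B: A[0] 49->14, delta=-35, new_sum=151+(-35)=116 <-- matches target
Option C: A[3] 32->-14, delta=-46, new_sum=151+(-46)=105
Option D: A[2] 12->-1, delta=-13, new_sum=151+(-13)=138
Option E: A[5] 24->13, delta=-11, new_sum=151+(-11)=140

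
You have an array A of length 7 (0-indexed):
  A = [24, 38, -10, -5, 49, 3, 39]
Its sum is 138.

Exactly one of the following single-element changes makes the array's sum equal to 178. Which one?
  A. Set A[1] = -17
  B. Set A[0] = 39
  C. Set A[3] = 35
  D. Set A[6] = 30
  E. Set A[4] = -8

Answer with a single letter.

Option A: A[1] 38->-17, delta=-55, new_sum=138+(-55)=83
Option B: A[0] 24->39, delta=15, new_sum=138+(15)=153
Option C: A[3] -5->35, delta=40, new_sum=138+(40)=178 <-- matches target
Option D: A[6] 39->30, delta=-9, new_sum=138+(-9)=129
Option E: A[4] 49->-8, delta=-57, new_sum=138+(-57)=81

Answer: C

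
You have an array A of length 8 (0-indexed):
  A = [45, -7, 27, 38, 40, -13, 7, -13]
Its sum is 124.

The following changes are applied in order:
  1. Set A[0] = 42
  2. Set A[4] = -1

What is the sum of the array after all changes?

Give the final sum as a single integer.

Answer: 80

Derivation:
Initial sum: 124
Change 1: A[0] 45 -> 42, delta = -3, sum = 121
Change 2: A[4] 40 -> -1, delta = -41, sum = 80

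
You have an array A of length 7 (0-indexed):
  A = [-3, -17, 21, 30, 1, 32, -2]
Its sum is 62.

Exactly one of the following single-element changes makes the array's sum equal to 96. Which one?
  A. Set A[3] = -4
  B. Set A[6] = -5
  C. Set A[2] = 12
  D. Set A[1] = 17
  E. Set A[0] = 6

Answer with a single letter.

Answer: D

Derivation:
Option A: A[3] 30->-4, delta=-34, new_sum=62+(-34)=28
Option B: A[6] -2->-5, delta=-3, new_sum=62+(-3)=59
Option C: A[2] 21->12, delta=-9, new_sum=62+(-9)=53
Option D: A[1] -17->17, delta=34, new_sum=62+(34)=96 <-- matches target
Option E: A[0] -3->6, delta=9, new_sum=62+(9)=71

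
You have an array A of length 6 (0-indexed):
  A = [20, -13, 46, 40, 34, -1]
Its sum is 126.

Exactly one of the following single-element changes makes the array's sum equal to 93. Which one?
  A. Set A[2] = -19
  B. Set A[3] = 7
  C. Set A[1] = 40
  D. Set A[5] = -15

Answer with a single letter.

Answer: B

Derivation:
Option A: A[2] 46->-19, delta=-65, new_sum=126+(-65)=61
Option B: A[3] 40->7, delta=-33, new_sum=126+(-33)=93 <-- matches target
Option C: A[1] -13->40, delta=53, new_sum=126+(53)=179
Option D: A[5] -1->-15, delta=-14, new_sum=126+(-14)=112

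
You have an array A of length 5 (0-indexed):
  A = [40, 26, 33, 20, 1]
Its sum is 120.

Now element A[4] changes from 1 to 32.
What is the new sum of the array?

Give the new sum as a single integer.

Answer: 151

Derivation:
Old value at index 4: 1
New value at index 4: 32
Delta = 32 - 1 = 31
New sum = old_sum + delta = 120 + (31) = 151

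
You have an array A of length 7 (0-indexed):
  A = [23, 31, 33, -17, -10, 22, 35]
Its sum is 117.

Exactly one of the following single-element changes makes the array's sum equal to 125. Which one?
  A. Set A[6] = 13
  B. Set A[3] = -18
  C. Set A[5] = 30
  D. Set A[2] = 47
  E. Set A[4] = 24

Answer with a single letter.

Answer: C

Derivation:
Option A: A[6] 35->13, delta=-22, new_sum=117+(-22)=95
Option B: A[3] -17->-18, delta=-1, new_sum=117+(-1)=116
Option C: A[5] 22->30, delta=8, new_sum=117+(8)=125 <-- matches target
Option D: A[2] 33->47, delta=14, new_sum=117+(14)=131
Option E: A[4] -10->24, delta=34, new_sum=117+(34)=151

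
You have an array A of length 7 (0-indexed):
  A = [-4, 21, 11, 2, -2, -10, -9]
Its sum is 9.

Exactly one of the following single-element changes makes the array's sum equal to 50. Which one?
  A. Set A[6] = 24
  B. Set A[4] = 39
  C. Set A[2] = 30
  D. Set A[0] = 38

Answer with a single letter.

Option A: A[6] -9->24, delta=33, new_sum=9+(33)=42
Option B: A[4] -2->39, delta=41, new_sum=9+(41)=50 <-- matches target
Option C: A[2] 11->30, delta=19, new_sum=9+(19)=28
Option D: A[0] -4->38, delta=42, new_sum=9+(42)=51

Answer: B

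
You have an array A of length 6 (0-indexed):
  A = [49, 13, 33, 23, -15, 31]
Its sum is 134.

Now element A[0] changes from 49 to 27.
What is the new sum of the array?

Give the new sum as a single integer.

Answer: 112

Derivation:
Old value at index 0: 49
New value at index 0: 27
Delta = 27 - 49 = -22
New sum = old_sum + delta = 134 + (-22) = 112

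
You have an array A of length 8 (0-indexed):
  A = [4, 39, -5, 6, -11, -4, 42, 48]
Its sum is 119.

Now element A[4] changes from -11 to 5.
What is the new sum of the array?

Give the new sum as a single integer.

Old value at index 4: -11
New value at index 4: 5
Delta = 5 - -11 = 16
New sum = old_sum + delta = 119 + (16) = 135

Answer: 135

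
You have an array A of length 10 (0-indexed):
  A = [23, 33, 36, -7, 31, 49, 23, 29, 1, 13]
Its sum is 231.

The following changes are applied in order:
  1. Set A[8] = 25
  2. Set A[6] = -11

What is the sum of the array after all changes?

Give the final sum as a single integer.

Answer: 221

Derivation:
Initial sum: 231
Change 1: A[8] 1 -> 25, delta = 24, sum = 255
Change 2: A[6] 23 -> -11, delta = -34, sum = 221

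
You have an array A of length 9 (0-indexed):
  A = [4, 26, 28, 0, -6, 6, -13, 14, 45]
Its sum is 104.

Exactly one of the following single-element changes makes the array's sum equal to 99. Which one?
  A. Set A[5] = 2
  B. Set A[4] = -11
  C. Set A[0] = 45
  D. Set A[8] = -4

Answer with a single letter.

Answer: B

Derivation:
Option A: A[5] 6->2, delta=-4, new_sum=104+(-4)=100
Option B: A[4] -6->-11, delta=-5, new_sum=104+(-5)=99 <-- matches target
Option C: A[0] 4->45, delta=41, new_sum=104+(41)=145
Option D: A[8] 45->-4, delta=-49, new_sum=104+(-49)=55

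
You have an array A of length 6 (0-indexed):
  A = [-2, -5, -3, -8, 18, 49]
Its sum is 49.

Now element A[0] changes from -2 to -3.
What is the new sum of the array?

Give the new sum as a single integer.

Old value at index 0: -2
New value at index 0: -3
Delta = -3 - -2 = -1
New sum = old_sum + delta = 49 + (-1) = 48

Answer: 48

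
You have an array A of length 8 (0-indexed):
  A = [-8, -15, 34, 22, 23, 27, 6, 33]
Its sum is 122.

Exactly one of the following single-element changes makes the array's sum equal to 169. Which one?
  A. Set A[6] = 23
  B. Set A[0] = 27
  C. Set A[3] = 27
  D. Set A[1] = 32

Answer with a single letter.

Answer: D

Derivation:
Option A: A[6] 6->23, delta=17, new_sum=122+(17)=139
Option B: A[0] -8->27, delta=35, new_sum=122+(35)=157
Option C: A[3] 22->27, delta=5, new_sum=122+(5)=127
Option D: A[1] -15->32, delta=47, new_sum=122+(47)=169 <-- matches target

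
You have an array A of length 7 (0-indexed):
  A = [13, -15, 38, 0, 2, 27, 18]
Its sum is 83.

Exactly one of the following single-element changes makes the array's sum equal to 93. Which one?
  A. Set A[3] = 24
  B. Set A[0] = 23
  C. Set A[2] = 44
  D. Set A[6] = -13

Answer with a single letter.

Answer: B

Derivation:
Option A: A[3] 0->24, delta=24, new_sum=83+(24)=107
Option B: A[0] 13->23, delta=10, new_sum=83+(10)=93 <-- matches target
Option C: A[2] 38->44, delta=6, new_sum=83+(6)=89
Option D: A[6] 18->-13, delta=-31, new_sum=83+(-31)=52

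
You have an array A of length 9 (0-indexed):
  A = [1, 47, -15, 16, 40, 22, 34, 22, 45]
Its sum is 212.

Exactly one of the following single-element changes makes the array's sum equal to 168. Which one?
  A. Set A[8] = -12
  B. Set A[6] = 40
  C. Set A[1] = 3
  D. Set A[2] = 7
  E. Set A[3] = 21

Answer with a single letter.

Option A: A[8] 45->-12, delta=-57, new_sum=212+(-57)=155
Option B: A[6] 34->40, delta=6, new_sum=212+(6)=218
Option C: A[1] 47->3, delta=-44, new_sum=212+(-44)=168 <-- matches target
Option D: A[2] -15->7, delta=22, new_sum=212+(22)=234
Option E: A[3] 16->21, delta=5, new_sum=212+(5)=217

Answer: C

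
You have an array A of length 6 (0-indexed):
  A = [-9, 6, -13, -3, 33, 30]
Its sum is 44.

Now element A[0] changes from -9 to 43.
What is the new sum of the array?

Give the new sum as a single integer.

Answer: 96

Derivation:
Old value at index 0: -9
New value at index 0: 43
Delta = 43 - -9 = 52
New sum = old_sum + delta = 44 + (52) = 96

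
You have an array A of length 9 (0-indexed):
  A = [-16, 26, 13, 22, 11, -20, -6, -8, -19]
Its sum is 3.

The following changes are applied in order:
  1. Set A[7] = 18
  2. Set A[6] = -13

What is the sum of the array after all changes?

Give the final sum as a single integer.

Answer: 22

Derivation:
Initial sum: 3
Change 1: A[7] -8 -> 18, delta = 26, sum = 29
Change 2: A[6] -6 -> -13, delta = -7, sum = 22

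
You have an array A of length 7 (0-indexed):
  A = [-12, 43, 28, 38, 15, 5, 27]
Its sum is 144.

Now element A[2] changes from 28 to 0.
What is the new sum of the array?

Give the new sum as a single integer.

Old value at index 2: 28
New value at index 2: 0
Delta = 0 - 28 = -28
New sum = old_sum + delta = 144 + (-28) = 116

Answer: 116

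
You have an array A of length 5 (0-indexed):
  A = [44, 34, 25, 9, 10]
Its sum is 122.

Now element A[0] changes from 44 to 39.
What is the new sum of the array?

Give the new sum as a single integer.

Answer: 117

Derivation:
Old value at index 0: 44
New value at index 0: 39
Delta = 39 - 44 = -5
New sum = old_sum + delta = 122 + (-5) = 117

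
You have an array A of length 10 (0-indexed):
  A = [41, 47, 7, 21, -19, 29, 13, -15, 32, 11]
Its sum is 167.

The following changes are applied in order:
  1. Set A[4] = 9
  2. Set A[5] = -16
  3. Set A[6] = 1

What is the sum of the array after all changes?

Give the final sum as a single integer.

Initial sum: 167
Change 1: A[4] -19 -> 9, delta = 28, sum = 195
Change 2: A[5] 29 -> -16, delta = -45, sum = 150
Change 3: A[6] 13 -> 1, delta = -12, sum = 138

Answer: 138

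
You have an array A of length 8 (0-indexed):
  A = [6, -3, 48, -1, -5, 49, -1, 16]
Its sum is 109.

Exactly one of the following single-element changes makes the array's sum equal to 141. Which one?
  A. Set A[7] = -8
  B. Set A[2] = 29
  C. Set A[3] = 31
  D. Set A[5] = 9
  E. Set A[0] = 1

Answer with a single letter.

Option A: A[7] 16->-8, delta=-24, new_sum=109+(-24)=85
Option B: A[2] 48->29, delta=-19, new_sum=109+(-19)=90
Option C: A[3] -1->31, delta=32, new_sum=109+(32)=141 <-- matches target
Option D: A[5] 49->9, delta=-40, new_sum=109+(-40)=69
Option E: A[0] 6->1, delta=-5, new_sum=109+(-5)=104

Answer: C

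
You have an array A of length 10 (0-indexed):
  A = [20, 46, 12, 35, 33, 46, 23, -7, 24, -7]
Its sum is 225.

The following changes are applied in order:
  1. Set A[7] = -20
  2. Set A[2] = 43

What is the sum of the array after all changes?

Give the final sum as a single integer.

Initial sum: 225
Change 1: A[7] -7 -> -20, delta = -13, sum = 212
Change 2: A[2] 12 -> 43, delta = 31, sum = 243

Answer: 243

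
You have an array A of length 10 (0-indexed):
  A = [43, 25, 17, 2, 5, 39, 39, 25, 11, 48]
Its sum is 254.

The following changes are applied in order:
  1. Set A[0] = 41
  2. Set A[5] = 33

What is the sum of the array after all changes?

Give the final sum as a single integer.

Answer: 246

Derivation:
Initial sum: 254
Change 1: A[0] 43 -> 41, delta = -2, sum = 252
Change 2: A[5] 39 -> 33, delta = -6, sum = 246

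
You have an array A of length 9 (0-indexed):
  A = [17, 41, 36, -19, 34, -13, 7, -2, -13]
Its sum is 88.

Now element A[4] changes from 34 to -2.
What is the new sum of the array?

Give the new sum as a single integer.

Old value at index 4: 34
New value at index 4: -2
Delta = -2 - 34 = -36
New sum = old_sum + delta = 88 + (-36) = 52

Answer: 52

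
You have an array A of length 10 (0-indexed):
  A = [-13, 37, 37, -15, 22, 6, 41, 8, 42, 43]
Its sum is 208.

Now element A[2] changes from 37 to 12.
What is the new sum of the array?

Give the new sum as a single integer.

Answer: 183

Derivation:
Old value at index 2: 37
New value at index 2: 12
Delta = 12 - 37 = -25
New sum = old_sum + delta = 208 + (-25) = 183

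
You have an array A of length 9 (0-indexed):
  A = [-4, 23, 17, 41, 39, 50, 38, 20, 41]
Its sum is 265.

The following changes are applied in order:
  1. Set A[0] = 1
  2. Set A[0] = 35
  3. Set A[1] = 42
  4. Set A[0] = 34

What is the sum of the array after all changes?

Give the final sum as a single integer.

Initial sum: 265
Change 1: A[0] -4 -> 1, delta = 5, sum = 270
Change 2: A[0] 1 -> 35, delta = 34, sum = 304
Change 3: A[1] 23 -> 42, delta = 19, sum = 323
Change 4: A[0] 35 -> 34, delta = -1, sum = 322

Answer: 322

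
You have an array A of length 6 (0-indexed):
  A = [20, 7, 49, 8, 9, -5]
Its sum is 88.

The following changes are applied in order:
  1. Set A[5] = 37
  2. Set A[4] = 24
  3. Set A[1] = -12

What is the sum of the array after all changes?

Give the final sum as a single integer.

Initial sum: 88
Change 1: A[5] -5 -> 37, delta = 42, sum = 130
Change 2: A[4] 9 -> 24, delta = 15, sum = 145
Change 3: A[1] 7 -> -12, delta = -19, sum = 126

Answer: 126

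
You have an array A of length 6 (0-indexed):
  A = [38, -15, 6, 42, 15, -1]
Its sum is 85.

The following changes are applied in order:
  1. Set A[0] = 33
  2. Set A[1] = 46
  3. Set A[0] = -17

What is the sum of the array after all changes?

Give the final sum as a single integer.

Answer: 91

Derivation:
Initial sum: 85
Change 1: A[0] 38 -> 33, delta = -5, sum = 80
Change 2: A[1] -15 -> 46, delta = 61, sum = 141
Change 3: A[0] 33 -> -17, delta = -50, sum = 91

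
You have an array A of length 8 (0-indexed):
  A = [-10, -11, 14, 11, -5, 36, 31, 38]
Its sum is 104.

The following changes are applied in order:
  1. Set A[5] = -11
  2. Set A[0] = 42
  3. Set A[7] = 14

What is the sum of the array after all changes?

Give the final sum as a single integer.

Answer: 85

Derivation:
Initial sum: 104
Change 1: A[5] 36 -> -11, delta = -47, sum = 57
Change 2: A[0] -10 -> 42, delta = 52, sum = 109
Change 3: A[7] 38 -> 14, delta = -24, sum = 85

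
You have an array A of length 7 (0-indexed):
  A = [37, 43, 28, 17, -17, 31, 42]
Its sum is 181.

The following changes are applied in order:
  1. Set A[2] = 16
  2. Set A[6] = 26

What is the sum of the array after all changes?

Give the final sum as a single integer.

Answer: 153

Derivation:
Initial sum: 181
Change 1: A[2] 28 -> 16, delta = -12, sum = 169
Change 2: A[6] 42 -> 26, delta = -16, sum = 153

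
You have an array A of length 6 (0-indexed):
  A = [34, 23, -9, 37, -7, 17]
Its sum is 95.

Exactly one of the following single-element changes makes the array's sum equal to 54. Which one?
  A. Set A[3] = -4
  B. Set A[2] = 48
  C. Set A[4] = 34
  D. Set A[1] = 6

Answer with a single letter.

Answer: A

Derivation:
Option A: A[3] 37->-4, delta=-41, new_sum=95+(-41)=54 <-- matches target
Option B: A[2] -9->48, delta=57, new_sum=95+(57)=152
Option C: A[4] -7->34, delta=41, new_sum=95+(41)=136
Option D: A[1] 23->6, delta=-17, new_sum=95+(-17)=78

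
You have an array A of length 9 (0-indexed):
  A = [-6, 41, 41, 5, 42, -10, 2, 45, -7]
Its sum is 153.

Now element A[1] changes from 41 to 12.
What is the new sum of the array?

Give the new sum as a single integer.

Answer: 124

Derivation:
Old value at index 1: 41
New value at index 1: 12
Delta = 12 - 41 = -29
New sum = old_sum + delta = 153 + (-29) = 124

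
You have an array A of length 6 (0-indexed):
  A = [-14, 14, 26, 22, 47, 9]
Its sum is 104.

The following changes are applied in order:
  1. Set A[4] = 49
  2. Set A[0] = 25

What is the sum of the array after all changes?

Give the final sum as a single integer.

Initial sum: 104
Change 1: A[4] 47 -> 49, delta = 2, sum = 106
Change 2: A[0] -14 -> 25, delta = 39, sum = 145

Answer: 145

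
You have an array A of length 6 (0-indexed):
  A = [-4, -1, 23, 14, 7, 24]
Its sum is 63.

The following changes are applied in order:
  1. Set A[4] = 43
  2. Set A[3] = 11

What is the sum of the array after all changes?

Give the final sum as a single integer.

Initial sum: 63
Change 1: A[4] 7 -> 43, delta = 36, sum = 99
Change 2: A[3] 14 -> 11, delta = -3, sum = 96

Answer: 96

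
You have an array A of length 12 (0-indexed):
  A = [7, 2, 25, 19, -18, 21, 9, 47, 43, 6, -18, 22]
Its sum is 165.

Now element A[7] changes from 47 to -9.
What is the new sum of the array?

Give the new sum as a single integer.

Answer: 109

Derivation:
Old value at index 7: 47
New value at index 7: -9
Delta = -9 - 47 = -56
New sum = old_sum + delta = 165 + (-56) = 109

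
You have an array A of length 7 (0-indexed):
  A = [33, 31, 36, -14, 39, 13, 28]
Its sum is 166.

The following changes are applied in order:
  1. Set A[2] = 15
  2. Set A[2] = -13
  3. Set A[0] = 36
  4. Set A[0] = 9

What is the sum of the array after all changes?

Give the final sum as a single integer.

Initial sum: 166
Change 1: A[2] 36 -> 15, delta = -21, sum = 145
Change 2: A[2] 15 -> -13, delta = -28, sum = 117
Change 3: A[0] 33 -> 36, delta = 3, sum = 120
Change 4: A[0] 36 -> 9, delta = -27, sum = 93

Answer: 93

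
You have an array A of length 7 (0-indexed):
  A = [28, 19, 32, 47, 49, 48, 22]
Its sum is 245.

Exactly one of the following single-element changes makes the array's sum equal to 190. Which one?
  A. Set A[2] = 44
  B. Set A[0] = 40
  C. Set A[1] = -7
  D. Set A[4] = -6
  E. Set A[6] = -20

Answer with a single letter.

Option A: A[2] 32->44, delta=12, new_sum=245+(12)=257
Option B: A[0] 28->40, delta=12, new_sum=245+(12)=257
Option C: A[1] 19->-7, delta=-26, new_sum=245+(-26)=219
Option D: A[4] 49->-6, delta=-55, new_sum=245+(-55)=190 <-- matches target
Option E: A[6] 22->-20, delta=-42, new_sum=245+(-42)=203

Answer: D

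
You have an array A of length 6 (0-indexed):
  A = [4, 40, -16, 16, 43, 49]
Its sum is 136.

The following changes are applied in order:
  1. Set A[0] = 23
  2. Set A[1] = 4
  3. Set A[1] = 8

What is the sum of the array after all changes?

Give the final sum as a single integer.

Initial sum: 136
Change 1: A[0] 4 -> 23, delta = 19, sum = 155
Change 2: A[1] 40 -> 4, delta = -36, sum = 119
Change 3: A[1] 4 -> 8, delta = 4, sum = 123

Answer: 123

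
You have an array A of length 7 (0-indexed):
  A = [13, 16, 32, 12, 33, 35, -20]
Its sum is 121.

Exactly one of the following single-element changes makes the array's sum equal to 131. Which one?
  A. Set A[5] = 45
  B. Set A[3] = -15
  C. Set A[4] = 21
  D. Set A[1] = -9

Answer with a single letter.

Option A: A[5] 35->45, delta=10, new_sum=121+(10)=131 <-- matches target
Option B: A[3] 12->-15, delta=-27, new_sum=121+(-27)=94
Option C: A[4] 33->21, delta=-12, new_sum=121+(-12)=109
Option D: A[1] 16->-9, delta=-25, new_sum=121+(-25)=96

Answer: A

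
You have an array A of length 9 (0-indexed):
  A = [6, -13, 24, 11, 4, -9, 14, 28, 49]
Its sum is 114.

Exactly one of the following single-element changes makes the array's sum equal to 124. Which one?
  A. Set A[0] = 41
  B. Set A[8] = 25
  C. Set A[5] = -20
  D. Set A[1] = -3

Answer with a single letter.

Answer: D

Derivation:
Option A: A[0] 6->41, delta=35, new_sum=114+(35)=149
Option B: A[8] 49->25, delta=-24, new_sum=114+(-24)=90
Option C: A[5] -9->-20, delta=-11, new_sum=114+(-11)=103
Option D: A[1] -13->-3, delta=10, new_sum=114+(10)=124 <-- matches target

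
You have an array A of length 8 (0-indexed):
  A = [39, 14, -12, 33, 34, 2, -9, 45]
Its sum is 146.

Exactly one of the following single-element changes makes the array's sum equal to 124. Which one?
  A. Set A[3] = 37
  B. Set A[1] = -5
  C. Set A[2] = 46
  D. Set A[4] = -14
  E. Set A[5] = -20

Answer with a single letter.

Option A: A[3] 33->37, delta=4, new_sum=146+(4)=150
Option B: A[1] 14->-5, delta=-19, new_sum=146+(-19)=127
Option C: A[2] -12->46, delta=58, new_sum=146+(58)=204
Option D: A[4] 34->-14, delta=-48, new_sum=146+(-48)=98
Option E: A[5] 2->-20, delta=-22, new_sum=146+(-22)=124 <-- matches target

Answer: E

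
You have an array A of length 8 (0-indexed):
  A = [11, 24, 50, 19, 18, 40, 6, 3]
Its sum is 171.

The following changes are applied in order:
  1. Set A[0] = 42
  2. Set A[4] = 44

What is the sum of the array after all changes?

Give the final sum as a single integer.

Initial sum: 171
Change 1: A[0] 11 -> 42, delta = 31, sum = 202
Change 2: A[4] 18 -> 44, delta = 26, sum = 228

Answer: 228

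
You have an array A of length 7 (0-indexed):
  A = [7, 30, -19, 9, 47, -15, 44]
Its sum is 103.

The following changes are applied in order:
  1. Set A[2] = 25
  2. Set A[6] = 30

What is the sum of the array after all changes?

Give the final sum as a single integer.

Initial sum: 103
Change 1: A[2] -19 -> 25, delta = 44, sum = 147
Change 2: A[6] 44 -> 30, delta = -14, sum = 133

Answer: 133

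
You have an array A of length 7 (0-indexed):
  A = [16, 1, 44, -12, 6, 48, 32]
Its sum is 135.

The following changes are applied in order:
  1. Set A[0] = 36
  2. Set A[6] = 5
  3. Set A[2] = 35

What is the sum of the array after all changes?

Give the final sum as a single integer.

Initial sum: 135
Change 1: A[0] 16 -> 36, delta = 20, sum = 155
Change 2: A[6] 32 -> 5, delta = -27, sum = 128
Change 3: A[2] 44 -> 35, delta = -9, sum = 119

Answer: 119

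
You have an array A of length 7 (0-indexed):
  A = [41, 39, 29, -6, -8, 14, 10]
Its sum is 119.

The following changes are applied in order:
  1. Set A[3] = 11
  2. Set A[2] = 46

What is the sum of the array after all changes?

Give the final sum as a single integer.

Answer: 153

Derivation:
Initial sum: 119
Change 1: A[3] -6 -> 11, delta = 17, sum = 136
Change 2: A[2] 29 -> 46, delta = 17, sum = 153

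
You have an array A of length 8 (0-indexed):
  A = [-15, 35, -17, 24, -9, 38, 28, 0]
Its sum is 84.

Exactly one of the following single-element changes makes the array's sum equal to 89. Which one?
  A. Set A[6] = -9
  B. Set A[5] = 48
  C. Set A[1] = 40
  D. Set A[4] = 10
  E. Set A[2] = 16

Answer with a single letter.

Answer: C

Derivation:
Option A: A[6] 28->-9, delta=-37, new_sum=84+(-37)=47
Option B: A[5] 38->48, delta=10, new_sum=84+(10)=94
Option C: A[1] 35->40, delta=5, new_sum=84+(5)=89 <-- matches target
Option D: A[4] -9->10, delta=19, new_sum=84+(19)=103
Option E: A[2] -17->16, delta=33, new_sum=84+(33)=117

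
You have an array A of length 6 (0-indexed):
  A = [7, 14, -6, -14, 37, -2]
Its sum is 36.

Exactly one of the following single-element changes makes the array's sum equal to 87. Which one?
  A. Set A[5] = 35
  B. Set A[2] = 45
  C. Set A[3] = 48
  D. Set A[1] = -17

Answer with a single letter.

Answer: B

Derivation:
Option A: A[5] -2->35, delta=37, new_sum=36+(37)=73
Option B: A[2] -6->45, delta=51, new_sum=36+(51)=87 <-- matches target
Option C: A[3] -14->48, delta=62, new_sum=36+(62)=98
Option D: A[1] 14->-17, delta=-31, new_sum=36+(-31)=5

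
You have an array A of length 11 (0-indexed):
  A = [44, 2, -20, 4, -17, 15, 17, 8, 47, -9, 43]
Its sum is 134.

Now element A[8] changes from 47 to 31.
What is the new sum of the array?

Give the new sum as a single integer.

Answer: 118

Derivation:
Old value at index 8: 47
New value at index 8: 31
Delta = 31 - 47 = -16
New sum = old_sum + delta = 134 + (-16) = 118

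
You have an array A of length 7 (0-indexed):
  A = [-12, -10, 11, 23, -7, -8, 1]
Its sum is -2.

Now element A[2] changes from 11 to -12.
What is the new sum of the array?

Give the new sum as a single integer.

Answer: -25

Derivation:
Old value at index 2: 11
New value at index 2: -12
Delta = -12 - 11 = -23
New sum = old_sum + delta = -2 + (-23) = -25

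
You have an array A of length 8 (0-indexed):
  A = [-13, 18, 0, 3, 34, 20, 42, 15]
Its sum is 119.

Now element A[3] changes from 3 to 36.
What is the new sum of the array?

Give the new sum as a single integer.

Old value at index 3: 3
New value at index 3: 36
Delta = 36 - 3 = 33
New sum = old_sum + delta = 119 + (33) = 152

Answer: 152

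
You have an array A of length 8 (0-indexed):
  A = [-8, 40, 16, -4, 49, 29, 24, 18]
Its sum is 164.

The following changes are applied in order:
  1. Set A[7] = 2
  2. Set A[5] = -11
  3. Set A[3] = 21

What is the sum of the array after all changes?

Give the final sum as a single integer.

Answer: 133

Derivation:
Initial sum: 164
Change 1: A[7] 18 -> 2, delta = -16, sum = 148
Change 2: A[5] 29 -> -11, delta = -40, sum = 108
Change 3: A[3] -4 -> 21, delta = 25, sum = 133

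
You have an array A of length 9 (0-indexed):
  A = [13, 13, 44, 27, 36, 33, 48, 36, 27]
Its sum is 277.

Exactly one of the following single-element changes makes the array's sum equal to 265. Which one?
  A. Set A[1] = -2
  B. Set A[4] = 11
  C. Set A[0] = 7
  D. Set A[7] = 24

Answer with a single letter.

Option A: A[1] 13->-2, delta=-15, new_sum=277+(-15)=262
Option B: A[4] 36->11, delta=-25, new_sum=277+(-25)=252
Option C: A[0] 13->7, delta=-6, new_sum=277+(-6)=271
Option D: A[7] 36->24, delta=-12, new_sum=277+(-12)=265 <-- matches target

Answer: D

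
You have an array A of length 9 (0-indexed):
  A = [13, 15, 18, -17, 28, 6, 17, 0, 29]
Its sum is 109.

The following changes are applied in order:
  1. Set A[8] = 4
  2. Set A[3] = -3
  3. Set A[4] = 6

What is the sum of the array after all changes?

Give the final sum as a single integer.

Answer: 76

Derivation:
Initial sum: 109
Change 1: A[8] 29 -> 4, delta = -25, sum = 84
Change 2: A[3] -17 -> -3, delta = 14, sum = 98
Change 3: A[4] 28 -> 6, delta = -22, sum = 76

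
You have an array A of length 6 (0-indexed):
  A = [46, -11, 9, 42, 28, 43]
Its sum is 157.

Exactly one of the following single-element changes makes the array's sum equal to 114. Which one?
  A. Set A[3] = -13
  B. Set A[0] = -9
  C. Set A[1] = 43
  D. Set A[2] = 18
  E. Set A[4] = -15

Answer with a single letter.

Option A: A[3] 42->-13, delta=-55, new_sum=157+(-55)=102
Option B: A[0] 46->-9, delta=-55, new_sum=157+(-55)=102
Option C: A[1] -11->43, delta=54, new_sum=157+(54)=211
Option D: A[2] 9->18, delta=9, new_sum=157+(9)=166
Option E: A[4] 28->-15, delta=-43, new_sum=157+(-43)=114 <-- matches target

Answer: E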